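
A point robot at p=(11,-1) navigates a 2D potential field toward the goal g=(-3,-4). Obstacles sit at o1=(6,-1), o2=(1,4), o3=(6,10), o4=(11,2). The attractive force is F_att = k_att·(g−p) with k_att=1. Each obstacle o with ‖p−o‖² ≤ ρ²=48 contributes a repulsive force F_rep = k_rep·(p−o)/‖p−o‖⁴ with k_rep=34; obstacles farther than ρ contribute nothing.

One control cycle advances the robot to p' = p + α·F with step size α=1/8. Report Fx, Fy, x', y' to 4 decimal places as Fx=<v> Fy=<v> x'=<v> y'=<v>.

F_att = 1·(g−p) = 1·(-14,-3) = (-14.0000,-3.0000)
o1: d²=25 ≤ ρ²=48; F_rep = 34·(5,0)/25² = (0.2720,0.0000)
o2: d²=125 > ρ²=48 → inactive
o3: d²=146 > ρ²=48 → inactive
o4: d²=9 ≤ ρ²=48; F_rep = 34·(0,-3)/9² = (0.0000,-1.2593)
F = F_att + ΣF_rep = (-13.7280,-4.2593)
p' = p + 1/8·F = (9.2840,-1.5324)

Fx=-13.7280 Fy=-4.2593 x'=9.2840 y'=-1.5324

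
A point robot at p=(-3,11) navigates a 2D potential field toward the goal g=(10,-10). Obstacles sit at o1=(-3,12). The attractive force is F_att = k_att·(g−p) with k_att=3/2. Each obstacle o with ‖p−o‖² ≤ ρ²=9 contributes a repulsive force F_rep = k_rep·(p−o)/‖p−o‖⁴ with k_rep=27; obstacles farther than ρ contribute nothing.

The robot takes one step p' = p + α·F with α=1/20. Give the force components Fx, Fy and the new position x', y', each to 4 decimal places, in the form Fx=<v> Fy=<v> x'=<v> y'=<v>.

Fx=19.5000 Fy=-58.5000 x'=-2.0250 y'=8.0750

F_att = 3/2·(g−p) = 3/2·(13,-21) = (19.5000,-31.5000)
o1: d²=1 ≤ ρ²=9; F_rep = 27·(0,-1)/1² = (0.0000,-27.0000)
F = F_att + ΣF_rep = (19.5000,-58.5000)
p' = p + 1/20·F = (-2.0250,8.0750)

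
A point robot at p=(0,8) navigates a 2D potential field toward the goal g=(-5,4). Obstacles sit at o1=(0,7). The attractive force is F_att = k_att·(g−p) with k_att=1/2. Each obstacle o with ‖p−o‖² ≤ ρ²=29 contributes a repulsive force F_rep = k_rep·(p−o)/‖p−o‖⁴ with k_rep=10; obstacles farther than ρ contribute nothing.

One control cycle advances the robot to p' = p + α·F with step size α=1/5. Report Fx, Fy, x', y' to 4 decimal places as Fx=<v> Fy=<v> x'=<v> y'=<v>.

Fx=-2.5000 Fy=8.0000 x'=-0.5000 y'=9.6000

F_att = 1/2·(g−p) = 1/2·(-5,-4) = (-2.5000,-2.0000)
o1: d²=1 ≤ ρ²=29; F_rep = 10·(0,1)/1² = (0.0000,10.0000)
F = F_att + ΣF_rep = (-2.5000,8.0000)
p' = p + 1/5·F = (-0.5000,9.6000)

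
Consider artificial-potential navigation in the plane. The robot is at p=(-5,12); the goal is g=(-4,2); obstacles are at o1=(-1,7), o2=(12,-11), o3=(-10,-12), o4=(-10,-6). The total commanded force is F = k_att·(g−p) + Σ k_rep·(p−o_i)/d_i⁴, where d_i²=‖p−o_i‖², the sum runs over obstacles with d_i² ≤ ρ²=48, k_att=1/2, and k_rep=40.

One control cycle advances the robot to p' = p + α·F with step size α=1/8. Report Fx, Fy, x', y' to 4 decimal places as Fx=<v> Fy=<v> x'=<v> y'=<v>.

F_att = 1/2·(g−p) = 1/2·(1,-10) = (0.5000,-5.0000)
o1: d²=41 ≤ ρ²=48; F_rep = 40·(-4,5)/41² = (-0.0952,0.1190)
o2: d²=818 > ρ²=48 → inactive
o3: d²=601 > ρ²=48 → inactive
o4: d²=349 > ρ²=48 → inactive
F = F_att + ΣF_rep = (0.4048,-4.8810)
p' = p + 1/8·F = (-4.9494,11.3899)

Fx=0.4048 Fy=-4.8810 x'=-4.9494 y'=11.3899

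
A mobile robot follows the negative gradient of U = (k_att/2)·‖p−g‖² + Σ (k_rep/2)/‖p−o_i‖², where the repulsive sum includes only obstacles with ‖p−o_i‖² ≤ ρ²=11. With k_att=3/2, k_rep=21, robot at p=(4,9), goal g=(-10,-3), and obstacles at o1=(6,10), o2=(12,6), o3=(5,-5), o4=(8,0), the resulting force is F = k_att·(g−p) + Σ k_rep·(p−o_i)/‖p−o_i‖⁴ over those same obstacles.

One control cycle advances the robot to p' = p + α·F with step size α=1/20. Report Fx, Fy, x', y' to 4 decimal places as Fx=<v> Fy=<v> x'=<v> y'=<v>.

Fx=-22.6800 Fy=-18.8400 x'=2.8660 y'=8.0580

F_att = 3/2·(g−p) = 3/2·(-14,-12) = (-21.0000,-18.0000)
o1: d²=5 ≤ ρ²=11; F_rep = 21·(-2,-1)/5² = (-1.6800,-0.8400)
o2: d²=73 > ρ²=11 → inactive
o3: d²=197 > ρ²=11 → inactive
o4: d²=97 > ρ²=11 → inactive
F = F_att + ΣF_rep = (-22.6800,-18.8400)
p' = p + 1/20·F = (2.8660,8.0580)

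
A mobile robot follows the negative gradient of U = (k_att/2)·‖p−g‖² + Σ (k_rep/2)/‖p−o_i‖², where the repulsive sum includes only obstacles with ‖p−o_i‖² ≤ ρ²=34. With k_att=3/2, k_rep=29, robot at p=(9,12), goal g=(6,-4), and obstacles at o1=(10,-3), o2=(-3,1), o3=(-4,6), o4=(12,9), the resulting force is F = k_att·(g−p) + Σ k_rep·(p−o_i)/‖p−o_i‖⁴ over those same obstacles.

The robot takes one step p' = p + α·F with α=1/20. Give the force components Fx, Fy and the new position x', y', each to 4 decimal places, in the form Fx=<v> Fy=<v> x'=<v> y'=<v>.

F_att = 3/2·(g−p) = 3/2·(-3,-16) = (-4.5000,-24.0000)
o1: d²=226 > ρ²=34 → inactive
o2: d²=265 > ρ²=34 → inactive
o3: d²=205 > ρ²=34 → inactive
o4: d²=18 ≤ ρ²=34; F_rep = 29·(-3,3)/18² = (-0.2685,0.2685)
F = F_att + ΣF_rep = (-4.7685,-23.7315)
p' = p + 1/20·F = (8.7616,10.8134)

Fx=-4.7685 Fy=-23.7315 x'=8.7616 y'=10.8134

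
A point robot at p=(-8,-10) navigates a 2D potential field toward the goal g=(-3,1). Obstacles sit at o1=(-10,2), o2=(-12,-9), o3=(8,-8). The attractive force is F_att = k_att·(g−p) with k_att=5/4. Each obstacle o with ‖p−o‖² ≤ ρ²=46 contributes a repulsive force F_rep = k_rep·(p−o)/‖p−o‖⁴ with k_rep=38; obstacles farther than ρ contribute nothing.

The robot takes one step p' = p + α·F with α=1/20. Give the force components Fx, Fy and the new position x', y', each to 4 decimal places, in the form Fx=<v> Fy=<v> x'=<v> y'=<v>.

F_att = 5/4·(g−p) = 5/4·(5,11) = (6.2500,13.7500)
o1: d²=148 > ρ²=46 → inactive
o2: d²=17 ≤ ρ²=46; F_rep = 38·(4,-1)/17² = (0.5260,-0.1315)
o3: d²=260 > ρ²=46 → inactive
F = F_att + ΣF_rep = (6.7760,13.6185)
p' = p + 1/20·F = (-7.6612,-9.3191)

Fx=6.7760 Fy=13.6185 x'=-7.6612 y'=-9.3191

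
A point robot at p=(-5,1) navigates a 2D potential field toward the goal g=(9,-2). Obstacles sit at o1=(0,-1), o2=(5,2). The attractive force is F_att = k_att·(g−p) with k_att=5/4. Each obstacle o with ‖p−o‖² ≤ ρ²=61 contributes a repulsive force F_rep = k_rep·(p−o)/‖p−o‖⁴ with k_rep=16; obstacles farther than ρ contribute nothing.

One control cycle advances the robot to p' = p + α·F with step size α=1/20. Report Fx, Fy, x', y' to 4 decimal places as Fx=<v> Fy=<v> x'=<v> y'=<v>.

F_att = 5/4·(g−p) = 5/4·(14,-3) = (17.5000,-3.7500)
o1: d²=29 ≤ ρ²=61; F_rep = 16·(-5,2)/29² = (-0.0951,0.0380)
o2: d²=101 > ρ²=61 → inactive
F = F_att + ΣF_rep = (17.4049,-3.7120)
p' = p + 1/20·F = (-4.1298,0.8144)

Fx=17.4049 Fy=-3.7120 x'=-4.1298 y'=0.8144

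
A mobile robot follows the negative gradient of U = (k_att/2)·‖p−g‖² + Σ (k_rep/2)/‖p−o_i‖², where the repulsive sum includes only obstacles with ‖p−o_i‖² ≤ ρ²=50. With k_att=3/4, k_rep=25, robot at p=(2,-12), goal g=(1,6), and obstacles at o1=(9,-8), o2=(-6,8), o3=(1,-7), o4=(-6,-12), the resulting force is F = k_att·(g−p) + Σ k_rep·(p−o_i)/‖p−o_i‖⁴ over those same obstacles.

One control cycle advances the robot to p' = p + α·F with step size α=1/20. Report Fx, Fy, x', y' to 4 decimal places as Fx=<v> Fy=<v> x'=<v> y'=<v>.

Fx=-0.7130 Fy=13.3151 x'=1.9643 y'=-11.3342

F_att = 3/4·(g−p) = 3/4·(-1,18) = (-0.7500,13.5000)
o1: d²=65 > ρ²=50 → inactive
o2: d²=464 > ρ²=50 → inactive
o3: d²=26 ≤ ρ²=50; F_rep = 25·(1,-5)/26² = (0.0370,-0.1849)
o4: d²=64 > ρ²=50 → inactive
F = F_att + ΣF_rep = (-0.7130,13.3151)
p' = p + 1/20·F = (1.9643,-11.3342)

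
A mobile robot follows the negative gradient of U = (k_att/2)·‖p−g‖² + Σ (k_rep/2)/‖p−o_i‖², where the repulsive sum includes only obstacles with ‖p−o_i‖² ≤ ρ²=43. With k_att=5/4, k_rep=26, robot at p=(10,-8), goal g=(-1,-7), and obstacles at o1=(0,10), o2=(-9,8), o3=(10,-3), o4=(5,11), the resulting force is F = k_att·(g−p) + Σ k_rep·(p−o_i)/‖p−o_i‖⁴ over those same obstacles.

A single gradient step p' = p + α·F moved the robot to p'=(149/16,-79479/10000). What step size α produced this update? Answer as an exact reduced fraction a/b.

α = 1/20

F_att = 5/4·(g−p) = 5/4·(-11,1) = (-13.7500,1.2500)
o1: d²=424 > ρ²=43 → inactive
o2: d²=617 > ρ²=43 → inactive
o3: d²=25 ≤ ρ²=43; F_rep = 26·(0,-5)/25² = (0.0000,-0.2080)
o4: d²=386 > ρ²=43 → inactive
F = F_att + ΣF_rep = (-13.7500,1.0420)
Δp = p'−p = (-0.6875,0.0521); α = Δx/Fx = (-11/16) / (-55/4) = 1/20
check: Δy/Fy = (521/10000) / (521/500) = 1/20 ✓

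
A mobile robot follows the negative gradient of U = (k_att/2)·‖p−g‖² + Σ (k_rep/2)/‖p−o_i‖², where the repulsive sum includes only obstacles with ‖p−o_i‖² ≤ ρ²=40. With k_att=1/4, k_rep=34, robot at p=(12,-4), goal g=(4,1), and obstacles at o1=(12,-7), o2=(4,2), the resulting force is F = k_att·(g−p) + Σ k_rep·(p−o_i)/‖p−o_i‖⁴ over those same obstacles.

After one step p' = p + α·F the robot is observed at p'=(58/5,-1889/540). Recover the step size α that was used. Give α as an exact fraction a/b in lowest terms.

α = 1/5

F_att = 1/4·(g−p) = 1/4·(-8,5) = (-2.0000,1.2500)
o1: d²=9 ≤ ρ²=40; F_rep = 34·(0,3)/9² = (0.0000,1.2593)
o2: d²=100 > ρ²=40 → inactive
F = F_att + ΣF_rep = (-2.0000,2.5093)
Δp = p'−p = (-0.4000,0.5019); α = Δx/Fx = (-2/5) / (-2) = 1/5
check: Δy/Fy = (271/540) / (271/108) = 1/5 ✓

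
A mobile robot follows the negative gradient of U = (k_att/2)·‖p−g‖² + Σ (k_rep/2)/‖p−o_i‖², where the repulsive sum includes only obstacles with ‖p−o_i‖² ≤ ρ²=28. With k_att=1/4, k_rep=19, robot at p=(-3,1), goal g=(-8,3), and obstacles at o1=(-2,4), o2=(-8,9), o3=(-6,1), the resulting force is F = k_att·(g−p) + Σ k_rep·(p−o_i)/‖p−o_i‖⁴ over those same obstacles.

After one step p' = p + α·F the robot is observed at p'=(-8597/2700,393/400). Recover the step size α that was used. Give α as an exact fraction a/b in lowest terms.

F_att = 1/4·(g−p) = 1/4·(-5,2) = (-1.2500,0.5000)
o1: d²=10 ≤ ρ²=28; F_rep = 19·(-1,-3)/10² = (-0.1900,-0.5700)
o2: d²=89 > ρ²=28 → inactive
o3: d²=9 ≤ ρ²=28; F_rep = 19·(3,0)/9² = (0.7037,0.0000)
F = F_att + ΣF_rep = (-0.7363,-0.0700)
Δp = p'−p = (-0.1841,-0.0175); α = Δx/Fx = (-497/2700) / (-497/675) = 1/4
check: Δy/Fy = (-7/400) / (-7/100) = 1/4 ✓

α = 1/4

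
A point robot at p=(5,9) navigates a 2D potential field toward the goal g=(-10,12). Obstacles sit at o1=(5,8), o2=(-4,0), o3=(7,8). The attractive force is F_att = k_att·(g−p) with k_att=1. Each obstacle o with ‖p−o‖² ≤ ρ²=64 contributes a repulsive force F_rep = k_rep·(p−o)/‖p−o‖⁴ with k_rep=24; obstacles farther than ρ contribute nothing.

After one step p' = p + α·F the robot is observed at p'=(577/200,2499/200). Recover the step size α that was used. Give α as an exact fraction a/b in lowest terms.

F_att = 1·(g−p) = 1·(-15,3) = (-15.0000,3.0000)
o1: d²=1 ≤ ρ²=64; F_rep = 24·(0,1)/1² = (0.0000,24.0000)
o2: d²=162 > ρ²=64 → inactive
o3: d²=5 ≤ ρ²=64; F_rep = 24·(-2,1)/5² = (-1.9200,0.9600)
F = F_att + ΣF_rep = (-16.9200,27.9600)
Δp = p'−p = (-2.1150,3.4950); α = Δx/Fx = (-423/200) / (-423/25) = 1/8
check: Δy/Fy = (699/200) / (699/25) = 1/8 ✓

α = 1/8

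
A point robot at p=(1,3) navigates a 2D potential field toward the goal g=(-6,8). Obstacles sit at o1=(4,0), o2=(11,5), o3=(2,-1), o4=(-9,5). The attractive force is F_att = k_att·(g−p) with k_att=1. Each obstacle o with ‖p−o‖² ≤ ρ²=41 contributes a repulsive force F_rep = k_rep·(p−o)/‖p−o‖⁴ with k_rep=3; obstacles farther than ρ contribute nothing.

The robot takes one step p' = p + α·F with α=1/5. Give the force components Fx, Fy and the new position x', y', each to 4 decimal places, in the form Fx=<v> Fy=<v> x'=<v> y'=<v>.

Fx=-7.0382 Fy=5.0693 x'=-0.4076 y'=4.0139

F_att = 1·(g−p) = 1·(-7,5) = (-7.0000,5.0000)
o1: d²=18 ≤ ρ²=41; F_rep = 3·(-3,3)/18² = (-0.0278,0.0278)
o2: d²=104 > ρ²=41 → inactive
o3: d²=17 ≤ ρ²=41; F_rep = 3·(-1,4)/17² = (-0.0104,0.0415)
o4: d²=104 > ρ²=41 → inactive
F = F_att + ΣF_rep = (-7.0382,5.0693)
p' = p + 1/5·F = (-0.4076,4.0139)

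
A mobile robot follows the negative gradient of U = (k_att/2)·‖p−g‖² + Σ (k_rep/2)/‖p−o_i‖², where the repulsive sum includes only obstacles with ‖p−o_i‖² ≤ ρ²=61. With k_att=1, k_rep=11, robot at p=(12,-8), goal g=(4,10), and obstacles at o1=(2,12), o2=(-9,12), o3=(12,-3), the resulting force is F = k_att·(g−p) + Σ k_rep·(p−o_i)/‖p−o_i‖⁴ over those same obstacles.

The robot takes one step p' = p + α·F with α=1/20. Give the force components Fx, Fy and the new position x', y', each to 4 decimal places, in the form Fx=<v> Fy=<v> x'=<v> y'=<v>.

Fx=-8.0000 Fy=17.9120 x'=11.6000 y'=-7.1044

F_att = 1·(g−p) = 1·(-8,18) = (-8.0000,18.0000)
o1: d²=500 > ρ²=61 → inactive
o2: d²=841 > ρ²=61 → inactive
o3: d²=25 ≤ ρ²=61; F_rep = 11·(0,-5)/25² = (0.0000,-0.0880)
F = F_att + ΣF_rep = (-8.0000,17.9120)
p' = p + 1/20·F = (11.6000,-7.1044)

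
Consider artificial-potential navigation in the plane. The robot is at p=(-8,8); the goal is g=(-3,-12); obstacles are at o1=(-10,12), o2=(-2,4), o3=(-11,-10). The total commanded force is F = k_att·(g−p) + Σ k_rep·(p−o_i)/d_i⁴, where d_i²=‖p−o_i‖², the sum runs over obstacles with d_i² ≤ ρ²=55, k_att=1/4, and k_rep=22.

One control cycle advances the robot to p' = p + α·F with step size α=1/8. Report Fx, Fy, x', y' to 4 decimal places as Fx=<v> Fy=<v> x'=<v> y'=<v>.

Fx=1.3112 Fy=-5.1875 x'=-7.8361 y'=7.3516

F_att = 1/4·(g−p) = 1/4·(5,-20) = (1.2500,-5.0000)
o1: d²=20 ≤ ρ²=55; F_rep = 22·(2,-4)/20² = (0.1100,-0.2200)
o2: d²=52 ≤ ρ²=55; F_rep = 22·(-6,4)/52² = (-0.0488,0.0325)
o3: d²=333 > ρ²=55 → inactive
F = F_att + ΣF_rep = (1.3112,-5.1875)
p' = p + 1/8·F = (-7.8361,7.3516)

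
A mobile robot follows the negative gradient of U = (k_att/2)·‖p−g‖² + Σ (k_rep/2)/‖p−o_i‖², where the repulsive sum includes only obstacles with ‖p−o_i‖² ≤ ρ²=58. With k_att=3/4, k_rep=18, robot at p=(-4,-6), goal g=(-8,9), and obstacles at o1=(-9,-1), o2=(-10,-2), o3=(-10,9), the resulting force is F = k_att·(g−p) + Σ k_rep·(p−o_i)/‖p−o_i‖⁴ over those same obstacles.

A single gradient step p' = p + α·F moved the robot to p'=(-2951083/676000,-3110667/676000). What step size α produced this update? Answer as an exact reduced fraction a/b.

F_att = 3/4·(g−p) = 3/4·(-4,15) = (-3.0000,11.2500)
o1: d²=50 ≤ ρ²=58; F_rep = 18·(5,-5)/50² = (0.0360,-0.0360)
o2: d²=52 ≤ ρ²=58; F_rep = 18·(6,-4)/52² = (0.0399,-0.0266)
o3: d²=261 > ρ²=58 → inactive
F = F_att + ΣF_rep = (-2.9241,11.1874)
Δp = p'−p = (-0.3655,1.3984); α = Δx/Fx = (-247083/676000) / (-247083/84500) = 1/8
check: Δy/Fy = (945333/676000) / (945333/84500) = 1/8 ✓

α = 1/8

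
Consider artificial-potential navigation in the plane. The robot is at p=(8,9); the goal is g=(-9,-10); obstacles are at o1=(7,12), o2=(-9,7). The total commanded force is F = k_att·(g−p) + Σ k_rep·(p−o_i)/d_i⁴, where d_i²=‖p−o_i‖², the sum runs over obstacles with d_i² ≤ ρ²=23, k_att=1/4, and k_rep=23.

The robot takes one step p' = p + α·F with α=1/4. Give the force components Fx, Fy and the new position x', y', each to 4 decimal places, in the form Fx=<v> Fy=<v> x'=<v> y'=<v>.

F_att = 1/4·(g−p) = 1/4·(-17,-19) = (-4.2500,-4.7500)
o1: d²=10 ≤ ρ²=23; F_rep = 23·(1,-3)/10² = (0.2300,-0.6900)
o2: d²=293 > ρ²=23 → inactive
F = F_att + ΣF_rep = (-4.0200,-5.4400)
p' = p + 1/4·F = (6.9950,7.6400)

Fx=-4.0200 Fy=-5.4400 x'=6.9950 y'=7.6400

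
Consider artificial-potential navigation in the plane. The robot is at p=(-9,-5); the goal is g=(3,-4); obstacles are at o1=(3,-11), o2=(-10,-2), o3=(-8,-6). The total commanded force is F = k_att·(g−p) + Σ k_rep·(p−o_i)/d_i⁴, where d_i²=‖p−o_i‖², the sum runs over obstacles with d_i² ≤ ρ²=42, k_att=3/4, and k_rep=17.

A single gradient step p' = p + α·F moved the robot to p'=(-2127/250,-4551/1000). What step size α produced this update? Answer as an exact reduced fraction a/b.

α = 1/10

F_att = 3/4·(g−p) = 3/4·(12,1) = (9.0000,0.7500)
o1: d²=180 > ρ²=42 → inactive
o2: d²=10 ≤ ρ²=42; F_rep = 17·(1,-3)/10² = (0.1700,-0.5100)
o3: d²=2 ≤ ρ²=42; F_rep = 17·(-1,1)/2² = (-4.2500,4.2500)
F = F_att + ΣF_rep = (4.9200,4.4900)
Δp = p'−p = (0.4920,0.4490); α = Δx/Fx = (123/250) / (123/25) = 1/10
check: Δy/Fy = (449/1000) / (449/100) = 1/10 ✓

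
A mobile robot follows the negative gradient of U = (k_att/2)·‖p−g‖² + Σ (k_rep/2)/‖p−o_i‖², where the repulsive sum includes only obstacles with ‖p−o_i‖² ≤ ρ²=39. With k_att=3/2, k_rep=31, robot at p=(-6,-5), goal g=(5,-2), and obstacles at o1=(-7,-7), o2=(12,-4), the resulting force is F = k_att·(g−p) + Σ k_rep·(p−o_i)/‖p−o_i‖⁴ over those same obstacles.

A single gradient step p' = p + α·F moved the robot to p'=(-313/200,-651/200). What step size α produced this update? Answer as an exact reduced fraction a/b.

α = 1/4

F_att = 3/2·(g−p) = 3/2·(11,3) = (16.5000,4.5000)
o1: d²=5 ≤ ρ²=39; F_rep = 31·(1,2)/5² = (1.2400,2.4800)
o2: d²=325 > ρ²=39 → inactive
F = F_att + ΣF_rep = (17.7400,6.9800)
Δp = p'−p = (4.4350,1.7450); α = Δx/Fx = (887/200) / (887/50) = 1/4
check: Δy/Fy = (349/200) / (349/50) = 1/4 ✓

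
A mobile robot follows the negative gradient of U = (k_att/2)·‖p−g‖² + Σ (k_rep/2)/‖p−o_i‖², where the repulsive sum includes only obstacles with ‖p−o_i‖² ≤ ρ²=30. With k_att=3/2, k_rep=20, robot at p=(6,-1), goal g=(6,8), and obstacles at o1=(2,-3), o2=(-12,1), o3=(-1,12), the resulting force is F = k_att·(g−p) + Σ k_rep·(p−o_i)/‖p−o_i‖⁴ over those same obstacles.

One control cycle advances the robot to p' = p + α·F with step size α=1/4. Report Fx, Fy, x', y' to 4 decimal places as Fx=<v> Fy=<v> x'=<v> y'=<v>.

Fx=0.2000 Fy=13.6000 x'=6.0500 y'=2.4000

F_att = 3/2·(g−p) = 3/2·(0,9) = (0.0000,13.5000)
o1: d²=20 ≤ ρ²=30; F_rep = 20·(4,2)/20² = (0.2000,0.1000)
o2: d²=328 > ρ²=30 → inactive
o3: d²=218 > ρ²=30 → inactive
F = F_att + ΣF_rep = (0.2000,13.6000)
p' = p + 1/4·F = (6.0500,2.4000)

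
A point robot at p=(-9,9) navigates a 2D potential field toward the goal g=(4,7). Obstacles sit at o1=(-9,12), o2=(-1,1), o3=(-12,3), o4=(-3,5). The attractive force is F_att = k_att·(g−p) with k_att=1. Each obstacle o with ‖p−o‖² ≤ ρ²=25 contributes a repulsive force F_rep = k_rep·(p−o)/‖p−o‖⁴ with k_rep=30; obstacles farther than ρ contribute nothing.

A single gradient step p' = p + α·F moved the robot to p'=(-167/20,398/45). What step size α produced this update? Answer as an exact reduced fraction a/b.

F_att = 1·(g−p) = 1·(13,-2) = (13.0000,-2.0000)
o1: d²=9 ≤ ρ²=25; F_rep = 30·(0,-3)/9² = (0.0000,-1.1111)
o2: d²=128 > ρ²=25 → inactive
o3: d²=45 > ρ²=25 → inactive
o4: d²=52 > ρ²=25 → inactive
F = F_att + ΣF_rep = (13.0000,-3.1111)
Δp = p'−p = (0.6500,-0.1556); α = Δx/Fx = (13/20) / (13) = 1/20
check: Δy/Fy = (-7/45) / (-28/9) = 1/20 ✓

α = 1/20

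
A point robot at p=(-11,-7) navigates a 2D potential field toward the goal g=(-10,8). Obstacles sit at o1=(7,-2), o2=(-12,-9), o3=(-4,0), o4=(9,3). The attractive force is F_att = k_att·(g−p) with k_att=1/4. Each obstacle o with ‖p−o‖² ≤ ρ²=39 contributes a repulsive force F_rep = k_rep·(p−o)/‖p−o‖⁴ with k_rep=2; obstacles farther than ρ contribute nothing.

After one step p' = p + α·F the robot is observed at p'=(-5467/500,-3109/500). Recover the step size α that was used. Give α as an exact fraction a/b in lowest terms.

α = 1/5

F_att = 1/4·(g−p) = 1/4·(1,15) = (0.2500,3.7500)
o1: d²=349 > ρ²=39 → inactive
o2: d²=5 ≤ ρ²=39; F_rep = 2·(1,2)/5² = (0.0800,0.1600)
o3: d²=98 > ρ²=39 → inactive
o4: d²=500 > ρ²=39 → inactive
F = F_att + ΣF_rep = (0.3300,3.9100)
Δp = p'−p = (0.0660,0.7820); α = Δx/Fx = (33/500) / (33/100) = 1/5
check: Δy/Fy = (391/500) / (391/100) = 1/5 ✓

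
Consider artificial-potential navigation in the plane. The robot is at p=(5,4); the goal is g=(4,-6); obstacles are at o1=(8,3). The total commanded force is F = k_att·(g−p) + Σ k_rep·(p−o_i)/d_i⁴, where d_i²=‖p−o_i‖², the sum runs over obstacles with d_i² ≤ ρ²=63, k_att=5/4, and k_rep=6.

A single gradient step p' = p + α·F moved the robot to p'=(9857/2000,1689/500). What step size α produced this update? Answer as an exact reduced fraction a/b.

α = 1/20

F_att = 5/4·(g−p) = 5/4·(-1,-10) = (-1.2500,-12.5000)
o1: d²=10 ≤ ρ²=63; F_rep = 6·(-3,1)/10² = (-0.1800,0.0600)
F = F_att + ΣF_rep = (-1.4300,-12.4400)
Δp = p'−p = (-0.0715,-0.6220); α = Δx/Fx = (-143/2000) / (-143/100) = 1/20
check: Δy/Fy = (-311/500) / (-311/25) = 1/20 ✓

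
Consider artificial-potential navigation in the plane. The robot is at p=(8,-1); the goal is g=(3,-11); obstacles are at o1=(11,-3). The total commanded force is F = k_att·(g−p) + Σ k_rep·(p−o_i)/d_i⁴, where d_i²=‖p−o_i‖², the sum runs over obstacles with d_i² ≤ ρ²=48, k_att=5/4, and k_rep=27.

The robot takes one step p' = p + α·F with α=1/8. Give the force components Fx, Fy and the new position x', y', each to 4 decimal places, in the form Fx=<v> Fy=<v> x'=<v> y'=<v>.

F_att = 5/4·(g−p) = 5/4·(-5,-10) = (-6.2500,-12.5000)
o1: d²=13 ≤ ρ²=48; F_rep = 27·(-3,2)/13² = (-0.4793,0.3195)
F = F_att + ΣF_rep = (-6.7293,-12.1805)
p' = p + 1/8·F = (7.1588,-2.5226)

Fx=-6.7293 Fy=-12.1805 x'=7.1588 y'=-2.5226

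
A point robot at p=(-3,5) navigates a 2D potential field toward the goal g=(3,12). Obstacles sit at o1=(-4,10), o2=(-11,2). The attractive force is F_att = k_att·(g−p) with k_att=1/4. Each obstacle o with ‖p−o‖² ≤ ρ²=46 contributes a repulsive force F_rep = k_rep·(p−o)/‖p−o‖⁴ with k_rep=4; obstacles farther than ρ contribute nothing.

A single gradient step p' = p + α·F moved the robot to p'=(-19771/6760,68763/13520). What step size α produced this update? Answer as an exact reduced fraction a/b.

α = 1/20

F_att = 1/4·(g−p) = 1/4·(6,7) = (1.5000,1.7500)
o1: d²=26 ≤ ρ²=46; F_rep = 4·(1,-5)/26² = (0.0059,-0.0296)
o2: d²=73 > ρ²=46 → inactive
F = F_att + ΣF_rep = (1.5059,1.7204)
Δp = p'−p = (0.0753,0.0860); α = Δx/Fx = (509/6760) / (509/338) = 1/20
check: Δy/Fy = (1163/13520) / (1163/676) = 1/20 ✓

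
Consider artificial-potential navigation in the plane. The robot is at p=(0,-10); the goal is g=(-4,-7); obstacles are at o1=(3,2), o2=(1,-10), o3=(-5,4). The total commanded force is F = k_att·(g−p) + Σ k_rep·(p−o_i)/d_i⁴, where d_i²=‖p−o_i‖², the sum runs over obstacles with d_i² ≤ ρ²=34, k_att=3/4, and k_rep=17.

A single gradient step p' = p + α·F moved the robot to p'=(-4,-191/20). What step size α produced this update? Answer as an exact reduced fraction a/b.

F_att = 3/4·(g−p) = 3/4·(-4,3) = (-3.0000,2.2500)
o1: d²=153 > ρ²=34 → inactive
o2: d²=1 ≤ ρ²=34; F_rep = 17·(-1,0)/1² = (-17.0000,0.0000)
o3: d²=221 > ρ²=34 → inactive
F = F_att + ΣF_rep = (-20.0000,2.2500)
Δp = p'−p = (-4.0000,0.4500); α = Δx/Fx = (-4) / (-20) = 1/5
check: Δy/Fy = (9/20) / (9/4) = 1/5 ✓

α = 1/5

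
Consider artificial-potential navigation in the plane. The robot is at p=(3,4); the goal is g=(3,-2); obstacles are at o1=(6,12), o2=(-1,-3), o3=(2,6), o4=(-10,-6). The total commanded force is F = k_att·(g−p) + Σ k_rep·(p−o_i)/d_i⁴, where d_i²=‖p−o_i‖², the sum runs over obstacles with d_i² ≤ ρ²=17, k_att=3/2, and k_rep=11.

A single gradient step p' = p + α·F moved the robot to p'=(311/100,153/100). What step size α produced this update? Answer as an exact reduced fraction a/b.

α = 1/4

F_att = 3/2·(g−p) = 3/2·(0,-6) = (0.0000,-9.0000)
o1: d²=73 > ρ²=17 → inactive
o2: d²=65 > ρ²=17 → inactive
o3: d²=5 ≤ ρ²=17; F_rep = 11·(1,-2)/5² = (0.4400,-0.8800)
o4: d²=269 > ρ²=17 → inactive
F = F_att + ΣF_rep = (0.4400,-9.8800)
Δp = p'−p = (0.1100,-2.4700); α = Δx/Fx = (11/100) / (11/25) = 1/4
check: Δy/Fy = (-247/100) / (-247/25) = 1/4 ✓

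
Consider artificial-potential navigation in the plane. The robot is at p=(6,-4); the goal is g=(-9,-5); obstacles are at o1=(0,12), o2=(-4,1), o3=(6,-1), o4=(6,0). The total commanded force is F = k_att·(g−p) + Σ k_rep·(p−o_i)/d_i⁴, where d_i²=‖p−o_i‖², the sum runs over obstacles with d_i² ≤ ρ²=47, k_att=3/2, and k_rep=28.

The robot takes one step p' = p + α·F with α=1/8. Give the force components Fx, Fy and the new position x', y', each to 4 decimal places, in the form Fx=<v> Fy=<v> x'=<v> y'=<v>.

Fx=-22.5000 Fy=-2.9745 x'=3.1875 y'=-4.3718

F_att = 3/2·(g−p) = 3/2·(-15,-1) = (-22.5000,-1.5000)
o1: d²=292 > ρ²=47 → inactive
o2: d²=125 > ρ²=47 → inactive
o3: d²=9 ≤ ρ²=47; F_rep = 28·(0,-3)/9² = (0.0000,-1.0370)
o4: d²=16 ≤ ρ²=47; F_rep = 28·(0,-4)/16² = (0.0000,-0.4375)
F = F_att + ΣF_rep = (-22.5000,-2.9745)
p' = p + 1/8·F = (3.1875,-4.3718)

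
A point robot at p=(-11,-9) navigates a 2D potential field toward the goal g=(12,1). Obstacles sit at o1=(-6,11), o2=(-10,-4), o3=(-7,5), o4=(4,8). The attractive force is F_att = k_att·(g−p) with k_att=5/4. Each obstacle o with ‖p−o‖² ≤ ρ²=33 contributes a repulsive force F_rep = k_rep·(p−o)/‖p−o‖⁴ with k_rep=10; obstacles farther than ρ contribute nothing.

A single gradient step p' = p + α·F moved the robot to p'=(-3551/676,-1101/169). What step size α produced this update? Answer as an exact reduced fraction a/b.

α = 1/5

F_att = 5/4·(g−p) = 5/4·(23,10) = (28.7500,12.5000)
o1: d²=425 > ρ²=33 → inactive
o2: d²=26 ≤ ρ²=33; F_rep = 10·(-1,-5)/26² = (-0.0148,-0.0740)
o3: d²=212 > ρ²=33 → inactive
o4: d²=514 > ρ²=33 → inactive
F = F_att + ΣF_rep = (28.7352,12.4260)
Δp = p'−p = (5.7470,2.4852); α = Δx/Fx = (3885/676) / (19425/676) = 1/5
check: Δy/Fy = (420/169) / (2100/169) = 1/5 ✓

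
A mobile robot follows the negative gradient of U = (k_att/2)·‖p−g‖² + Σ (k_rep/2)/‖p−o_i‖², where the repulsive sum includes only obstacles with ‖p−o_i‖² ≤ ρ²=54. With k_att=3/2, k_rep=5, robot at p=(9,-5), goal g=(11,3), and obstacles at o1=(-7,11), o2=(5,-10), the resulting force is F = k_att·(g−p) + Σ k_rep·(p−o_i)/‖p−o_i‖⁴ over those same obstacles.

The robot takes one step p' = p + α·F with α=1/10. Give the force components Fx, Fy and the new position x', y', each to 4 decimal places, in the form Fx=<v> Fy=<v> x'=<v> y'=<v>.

Fx=3.0119 Fy=12.0149 x'=9.3012 y'=-3.7985

F_att = 3/2·(g−p) = 3/2·(2,8) = (3.0000,12.0000)
o1: d²=512 > ρ²=54 → inactive
o2: d²=41 ≤ ρ²=54; F_rep = 5·(4,5)/41² = (0.0119,0.0149)
F = F_att + ΣF_rep = (3.0119,12.0149)
p' = p + 1/10·F = (9.3012,-3.7985)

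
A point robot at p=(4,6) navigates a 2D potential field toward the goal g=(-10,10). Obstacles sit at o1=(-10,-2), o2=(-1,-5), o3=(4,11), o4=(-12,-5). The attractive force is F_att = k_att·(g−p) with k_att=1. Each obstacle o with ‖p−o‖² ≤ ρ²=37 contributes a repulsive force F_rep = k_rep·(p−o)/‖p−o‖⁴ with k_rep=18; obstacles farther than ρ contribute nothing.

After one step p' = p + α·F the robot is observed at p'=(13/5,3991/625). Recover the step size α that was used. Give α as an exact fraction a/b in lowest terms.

α = 1/10

F_att = 1·(g−p) = 1·(-14,4) = (-14.0000,4.0000)
o1: d²=260 > ρ²=37 → inactive
o2: d²=146 > ρ²=37 → inactive
o3: d²=25 ≤ ρ²=37; F_rep = 18·(0,-5)/25² = (0.0000,-0.1440)
o4: d²=377 > ρ²=37 → inactive
F = F_att + ΣF_rep = (-14.0000,3.8560)
Δp = p'−p = (-1.4000,0.3856); α = Δx/Fx = (-7/5) / (-14) = 1/10
check: Δy/Fy = (241/625) / (482/125) = 1/10 ✓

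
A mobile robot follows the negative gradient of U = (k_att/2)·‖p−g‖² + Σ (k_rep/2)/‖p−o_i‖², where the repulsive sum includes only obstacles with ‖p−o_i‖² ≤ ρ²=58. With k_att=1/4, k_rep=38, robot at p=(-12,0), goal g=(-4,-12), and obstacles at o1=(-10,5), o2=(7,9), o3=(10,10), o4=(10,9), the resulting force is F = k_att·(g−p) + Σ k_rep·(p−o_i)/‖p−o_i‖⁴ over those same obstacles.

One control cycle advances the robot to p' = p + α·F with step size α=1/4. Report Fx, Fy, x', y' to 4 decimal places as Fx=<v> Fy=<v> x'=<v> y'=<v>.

F_att = 1/4·(g−p) = 1/4·(8,-12) = (2.0000,-3.0000)
o1: d²=29 ≤ ρ²=58; F_rep = 38·(-2,-5)/29² = (-0.0904,-0.2259)
o2: d²=442 > ρ²=58 → inactive
o3: d²=584 > ρ²=58 → inactive
o4: d²=565 > ρ²=58 → inactive
F = F_att + ΣF_rep = (1.9096,-3.2259)
p' = p + 1/4·F = (-11.5226,-0.8065)

Fx=1.9096 Fy=-3.2259 x'=-11.5226 y'=-0.8065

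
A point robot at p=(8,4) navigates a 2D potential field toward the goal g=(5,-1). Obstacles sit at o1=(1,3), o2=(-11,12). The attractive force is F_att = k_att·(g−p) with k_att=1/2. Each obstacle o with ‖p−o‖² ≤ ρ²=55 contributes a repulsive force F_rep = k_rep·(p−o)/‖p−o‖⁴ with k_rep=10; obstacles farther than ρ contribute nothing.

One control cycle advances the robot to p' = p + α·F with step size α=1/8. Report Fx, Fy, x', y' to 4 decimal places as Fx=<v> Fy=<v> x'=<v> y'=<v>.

F_att = 1/2·(g−p) = 1/2·(-3,-5) = (-1.5000,-2.5000)
o1: d²=50 ≤ ρ²=55; F_rep = 10·(7,1)/50² = (0.0280,0.0040)
o2: d²=425 > ρ²=55 → inactive
F = F_att + ΣF_rep = (-1.4720,-2.4960)
p' = p + 1/8·F = (7.8160,3.6880)

Fx=-1.4720 Fy=-2.4960 x'=7.8160 y'=3.6880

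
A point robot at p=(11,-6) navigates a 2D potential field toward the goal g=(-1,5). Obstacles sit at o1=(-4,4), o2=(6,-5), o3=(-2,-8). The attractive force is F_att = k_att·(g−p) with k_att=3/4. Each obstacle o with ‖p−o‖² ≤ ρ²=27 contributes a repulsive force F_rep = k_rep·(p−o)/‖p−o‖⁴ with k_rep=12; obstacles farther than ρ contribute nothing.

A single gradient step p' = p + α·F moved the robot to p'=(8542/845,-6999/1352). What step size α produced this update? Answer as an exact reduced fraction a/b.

α = 1/10

F_att = 3/4·(g−p) = 3/4·(-12,11) = (-9.0000,8.2500)
o1: d²=325 > ρ²=27 → inactive
o2: d²=26 ≤ ρ²=27; F_rep = 12·(5,-1)/26² = (0.0888,-0.0178)
o3: d²=173 > ρ²=27 → inactive
F = F_att + ΣF_rep = (-8.9112,8.2322)
Δp = p'−p = (-0.8911,0.8232); α = Δx/Fx = (-753/845) / (-1506/169) = 1/10
check: Δy/Fy = (1113/1352) / (5565/676) = 1/10 ✓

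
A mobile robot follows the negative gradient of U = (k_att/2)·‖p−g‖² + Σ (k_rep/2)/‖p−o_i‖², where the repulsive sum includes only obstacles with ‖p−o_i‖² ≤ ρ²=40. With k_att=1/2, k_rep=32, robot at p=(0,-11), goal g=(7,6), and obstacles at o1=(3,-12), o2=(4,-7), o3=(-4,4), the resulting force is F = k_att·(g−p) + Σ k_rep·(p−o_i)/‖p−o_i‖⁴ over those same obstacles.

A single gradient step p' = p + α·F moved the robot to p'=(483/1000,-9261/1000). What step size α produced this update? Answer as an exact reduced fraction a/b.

F_att = 1/2·(g−p) = 1/2·(7,17) = (3.5000,8.5000)
o1: d²=10 ≤ ρ²=40; F_rep = 32·(-3,1)/10² = (-0.9600,0.3200)
o2: d²=32 ≤ ρ²=40; F_rep = 32·(-4,-4)/32² = (-0.1250,-0.1250)
o3: d²=241 > ρ²=40 → inactive
F = F_att + ΣF_rep = (2.4150,8.6950)
Δp = p'−p = (0.4830,1.7390); α = Δx/Fx = (483/1000) / (483/200) = 1/5
check: Δy/Fy = (1739/1000) / (1739/200) = 1/5 ✓

α = 1/5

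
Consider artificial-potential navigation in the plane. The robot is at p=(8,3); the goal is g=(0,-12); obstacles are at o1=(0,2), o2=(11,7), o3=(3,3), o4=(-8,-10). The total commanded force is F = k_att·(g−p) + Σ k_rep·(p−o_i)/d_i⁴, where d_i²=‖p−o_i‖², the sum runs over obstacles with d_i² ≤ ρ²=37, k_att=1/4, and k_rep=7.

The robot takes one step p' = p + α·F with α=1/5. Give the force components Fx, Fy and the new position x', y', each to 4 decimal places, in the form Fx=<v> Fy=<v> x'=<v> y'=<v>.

F_att = 1/4·(g−p) = 1/4·(-8,-15) = (-2.0000,-3.7500)
o1: d²=65 > ρ²=37 → inactive
o2: d²=25 ≤ ρ²=37; F_rep = 7·(-3,-4)/25² = (-0.0336,-0.0448)
o3: d²=25 ≤ ρ²=37; F_rep = 7·(5,0)/25² = (0.0560,0.0000)
o4: d²=425 > ρ²=37 → inactive
F = F_att + ΣF_rep = (-1.9776,-3.7948)
p' = p + 1/5·F = (7.6045,2.2410)

Fx=-1.9776 Fy=-3.7948 x'=7.6045 y'=2.2410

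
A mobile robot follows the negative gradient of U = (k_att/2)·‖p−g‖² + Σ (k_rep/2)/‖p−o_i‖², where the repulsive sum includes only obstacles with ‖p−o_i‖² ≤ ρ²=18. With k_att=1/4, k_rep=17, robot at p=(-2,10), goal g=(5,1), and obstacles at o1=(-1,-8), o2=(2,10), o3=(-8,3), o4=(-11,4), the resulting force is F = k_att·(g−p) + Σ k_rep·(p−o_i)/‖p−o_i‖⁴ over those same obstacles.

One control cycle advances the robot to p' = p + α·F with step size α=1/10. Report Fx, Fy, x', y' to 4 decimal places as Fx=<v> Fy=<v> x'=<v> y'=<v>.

Fx=1.4844 Fy=-2.2500 x'=-1.8516 y'=9.7750

F_att = 1/4·(g−p) = 1/4·(7,-9) = (1.7500,-2.2500)
o1: d²=325 > ρ²=18 → inactive
o2: d²=16 ≤ ρ²=18; F_rep = 17·(-4,0)/16² = (-0.2656,0.0000)
o3: d²=85 > ρ²=18 → inactive
o4: d²=117 > ρ²=18 → inactive
F = F_att + ΣF_rep = (1.4844,-2.2500)
p' = p + 1/10·F = (-1.8516,9.7750)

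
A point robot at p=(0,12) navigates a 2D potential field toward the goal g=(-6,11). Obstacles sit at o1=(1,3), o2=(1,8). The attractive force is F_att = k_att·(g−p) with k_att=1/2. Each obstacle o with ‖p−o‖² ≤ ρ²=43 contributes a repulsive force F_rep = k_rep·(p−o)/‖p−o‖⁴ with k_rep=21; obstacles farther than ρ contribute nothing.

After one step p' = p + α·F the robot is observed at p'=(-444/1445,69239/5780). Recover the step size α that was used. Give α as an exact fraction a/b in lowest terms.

α = 1/10

F_att = 1/2·(g−p) = 1/2·(-6,-1) = (-3.0000,-0.5000)
o1: d²=82 > ρ²=43 → inactive
o2: d²=17 ≤ ρ²=43; F_rep = 21·(-1,4)/17² = (-0.0727,0.2907)
F = F_att + ΣF_rep = (-3.0727,-0.2093)
Δp = p'−p = (-0.3073,-0.0209); α = Δx/Fx = (-444/1445) / (-888/289) = 1/10
check: Δy/Fy = (-121/5780) / (-121/578) = 1/10 ✓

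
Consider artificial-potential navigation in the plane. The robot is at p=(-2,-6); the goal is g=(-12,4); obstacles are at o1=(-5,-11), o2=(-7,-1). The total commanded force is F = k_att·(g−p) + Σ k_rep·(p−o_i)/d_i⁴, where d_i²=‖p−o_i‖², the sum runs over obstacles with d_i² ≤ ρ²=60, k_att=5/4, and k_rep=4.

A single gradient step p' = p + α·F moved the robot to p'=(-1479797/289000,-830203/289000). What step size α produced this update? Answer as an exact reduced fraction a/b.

α = 1/4

F_att = 5/4·(g−p) = 5/4·(-10,10) = (-12.5000,12.5000)
o1: d²=34 ≤ ρ²=60; F_rep = 4·(3,5)/34² = (0.0104,0.0173)
o2: d²=50 ≤ ρ²=60; F_rep = 4·(5,-5)/50² = (0.0080,-0.0080)
F = F_att + ΣF_rep = (-12.4816,12.5093)
Δp = p'−p = (-3.1204,3.1273); α = Δx/Fx = (-901797/289000) / (-901797/72250) = 1/4
check: Δy/Fy = (903797/289000) / (903797/72250) = 1/4 ✓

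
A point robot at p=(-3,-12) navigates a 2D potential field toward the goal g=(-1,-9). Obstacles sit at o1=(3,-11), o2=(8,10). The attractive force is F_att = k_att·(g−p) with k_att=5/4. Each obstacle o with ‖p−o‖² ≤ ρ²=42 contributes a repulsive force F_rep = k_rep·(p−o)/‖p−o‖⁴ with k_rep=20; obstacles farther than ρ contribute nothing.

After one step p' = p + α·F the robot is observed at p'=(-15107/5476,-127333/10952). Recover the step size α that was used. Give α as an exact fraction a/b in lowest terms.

α = 1/10

F_att = 5/4·(g−p) = 5/4·(2,3) = (2.5000,3.7500)
o1: d²=37 ≤ ρ²=42; F_rep = 20·(-6,-1)/37² = (-0.0877,-0.0146)
o2: d²=605 > ρ²=42 → inactive
F = F_att + ΣF_rep = (2.4123,3.7354)
Δp = p'−p = (0.2412,0.3735); α = Δx/Fx = (1321/5476) / (6605/2738) = 1/10
check: Δy/Fy = (4091/10952) / (20455/5476) = 1/10 ✓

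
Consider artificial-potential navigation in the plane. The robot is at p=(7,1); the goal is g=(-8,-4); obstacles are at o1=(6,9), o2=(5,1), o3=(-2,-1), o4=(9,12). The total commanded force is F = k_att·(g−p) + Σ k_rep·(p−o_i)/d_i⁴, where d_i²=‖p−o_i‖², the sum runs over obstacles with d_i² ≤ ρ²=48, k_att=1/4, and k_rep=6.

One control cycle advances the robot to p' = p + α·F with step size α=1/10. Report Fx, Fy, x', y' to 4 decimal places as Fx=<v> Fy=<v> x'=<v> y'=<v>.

Fx=-3.0000 Fy=-1.2500 x'=6.7000 y'=0.8750

F_att = 1/4·(g−p) = 1/4·(-15,-5) = (-3.7500,-1.2500)
o1: d²=65 > ρ²=48 → inactive
o2: d²=4 ≤ ρ²=48; F_rep = 6·(2,0)/4² = (0.7500,0.0000)
o3: d²=85 > ρ²=48 → inactive
o4: d²=125 > ρ²=48 → inactive
F = F_att + ΣF_rep = (-3.0000,-1.2500)
p' = p + 1/10·F = (6.7000,0.8750)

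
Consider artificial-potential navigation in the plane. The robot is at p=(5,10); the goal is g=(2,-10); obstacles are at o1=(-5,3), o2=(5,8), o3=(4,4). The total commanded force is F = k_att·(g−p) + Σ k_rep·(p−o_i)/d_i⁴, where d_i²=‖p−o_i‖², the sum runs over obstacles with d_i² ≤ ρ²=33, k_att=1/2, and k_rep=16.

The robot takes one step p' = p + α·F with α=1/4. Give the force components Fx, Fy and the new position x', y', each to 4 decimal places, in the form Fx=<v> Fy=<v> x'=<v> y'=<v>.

F_att = 1/2·(g−p) = 1/2·(-3,-20) = (-1.5000,-10.0000)
o1: d²=149 > ρ²=33 → inactive
o2: d²=4 ≤ ρ²=33; F_rep = 16·(0,2)/4² = (0.0000,2.0000)
o3: d²=37 > ρ²=33 → inactive
F = F_att + ΣF_rep = (-1.5000,-8.0000)
p' = p + 1/4·F = (4.6250,8.0000)

Fx=-1.5000 Fy=-8.0000 x'=4.6250 y'=8.0000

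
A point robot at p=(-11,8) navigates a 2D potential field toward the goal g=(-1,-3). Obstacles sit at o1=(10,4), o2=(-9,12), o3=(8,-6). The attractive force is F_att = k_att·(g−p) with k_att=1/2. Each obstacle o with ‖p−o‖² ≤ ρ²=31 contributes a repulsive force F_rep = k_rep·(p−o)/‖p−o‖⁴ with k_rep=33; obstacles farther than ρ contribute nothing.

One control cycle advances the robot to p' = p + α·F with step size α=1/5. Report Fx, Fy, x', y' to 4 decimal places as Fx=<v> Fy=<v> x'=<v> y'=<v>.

Fx=4.8350 Fy=-5.8300 x'=-10.0330 y'=6.8340

F_att = 1/2·(g−p) = 1/2·(10,-11) = (5.0000,-5.5000)
o1: d²=457 > ρ²=31 → inactive
o2: d²=20 ≤ ρ²=31; F_rep = 33·(-2,-4)/20² = (-0.1650,-0.3300)
o3: d²=557 > ρ²=31 → inactive
F = F_att + ΣF_rep = (4.8350,-5.8300)
p' = p + 1/5·F = (-10.0330,6.8340)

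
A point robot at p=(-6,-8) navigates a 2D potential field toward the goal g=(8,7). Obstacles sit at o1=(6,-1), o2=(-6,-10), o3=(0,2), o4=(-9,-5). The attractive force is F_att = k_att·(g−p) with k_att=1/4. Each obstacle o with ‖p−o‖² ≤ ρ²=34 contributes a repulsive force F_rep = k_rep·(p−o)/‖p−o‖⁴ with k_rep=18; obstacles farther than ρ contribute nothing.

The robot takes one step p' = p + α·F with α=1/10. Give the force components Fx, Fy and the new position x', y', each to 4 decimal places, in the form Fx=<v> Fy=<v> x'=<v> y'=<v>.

F_att = 1/4·(g−p) = 1/4·(14,15) = (3.5000,3.7500)
o1: d²=193 > ρ²=34 → inactive
o2: d²=4 ≤ ρ²=34; F_rep = 18·(0,2)/4² = (0.0000,2.2500)
o3: d²=136 > ρ²=34 → inactive
o4: d²=18 ≤ ρ²=34; F_rep = 18·(3,-3)/18² = (0.1667,-0.1667)
F = F_att + ΣF_rep = (3.6667,5.8333)
p' = p + 1/10·F = (-5.6333,-7.4167)

Fx=3.6667 Fy=5.8333 x'=-5.6333 y'=-7.4167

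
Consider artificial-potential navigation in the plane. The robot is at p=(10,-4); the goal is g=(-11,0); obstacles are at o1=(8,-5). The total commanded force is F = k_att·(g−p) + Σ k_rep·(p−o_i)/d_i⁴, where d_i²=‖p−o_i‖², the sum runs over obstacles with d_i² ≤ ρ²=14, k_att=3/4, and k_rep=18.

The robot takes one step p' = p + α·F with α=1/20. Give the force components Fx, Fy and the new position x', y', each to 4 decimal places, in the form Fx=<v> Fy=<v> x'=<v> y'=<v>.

Fx=-14.3100 Fy=3.7200 x'=9.2845 y'=-3.8140

F_att = 3/4·(g−p) = 3/4·(-21,4) = (-15.7500,3.0000)
o1: d²=5 ≤ ρ²=14; F_rep = 18·(2,1)/5² = (1.4400,0.7200)
F = F_att + ΣF_rep = (-14.3100,3.7200)
p' = p + 1/20·F = (9.2845,-3.8140)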